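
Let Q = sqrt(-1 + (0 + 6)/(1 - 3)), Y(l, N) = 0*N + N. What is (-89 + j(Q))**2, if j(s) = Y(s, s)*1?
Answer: 7917 - 356*I ≈ 7917.0 - 356.0*I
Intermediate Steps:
Y(l, N) = N (Y(l, N) = 0 + N = N)
Q = 2*I (Q = sqrt(-1 + 6/(-2)) = sqrt(-1 + 6*(-1/2)) = sqrt(-1 - 3) = sqrt(-4) = 2*I ≈ 2.0*I)
j(s) = s (j(s) = s*1 = s)
(-89 + j(Q))**2 = (-89 + 2*I)**2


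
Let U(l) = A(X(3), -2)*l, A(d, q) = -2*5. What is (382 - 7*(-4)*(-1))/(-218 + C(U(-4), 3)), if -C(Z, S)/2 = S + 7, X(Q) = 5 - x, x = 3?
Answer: -177/119 ≈ -1.4874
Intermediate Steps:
X(Q) = 2 (X(Q) = 5 - 1*3 = 5 - 3 = 2)
A(d, q) = -10
U(l) = -10*l
C(Z, S) = -14 - 2*S (C(Z, S) = -2*(S + 7) = -2*(7 + S) = -14 - 2*S)
(382 - 7*(-4)*(-1))/(-218 + C(U(-4), 3)) = (382 - 7*(-4)*(-1))/(-218 + (-14 - 2*3)) = (382 + 28*(-1))/(-218 + (-14 - 6)) = (382 - 28)/(-218 - 20) = 354/(-238) = 354*(-1/238) = -177/119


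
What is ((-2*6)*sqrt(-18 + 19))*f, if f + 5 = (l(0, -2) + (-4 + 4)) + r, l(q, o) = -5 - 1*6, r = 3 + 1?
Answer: 144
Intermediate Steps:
r = 4
l(q, o) = -11 (l(q, o) = -5 - 6 = -11)
f = -12 (f = -5 + ((-11 + (-4 + 4)) + 4) = -5 + ((-11 + 0) + 4) = -5 + (-11 + 4) = -5 - 7 = -12)
((-2*6)*sqrt(-18 + 19))*f = ((-2*6)*sqrt(-18 + 19))*(-12) = -12*sqrt(1)*(-12) = -12*1*(-12) = -12*(-12) = 144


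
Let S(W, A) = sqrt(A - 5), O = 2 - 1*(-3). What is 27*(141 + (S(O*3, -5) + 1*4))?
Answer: 3915 + 27*I*sqrt(10) ≈ 3915.0 + 85.381*I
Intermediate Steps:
O = 5 (O = 2 + 3 = 5)
S(W, A) = sqrt(-5 + A)
27*(141 + (S(O*3, -5) + 1*4)) = 27*(141 + (sqrt(-5 - 5) + 1*4)) = 27*(141 + (sqrt(-10) + 4)) = 27*(141 + (I*sqrt(10) + 4)) = 27*(141 + (4 + I*sqrt(10))) = 27*(145 + I*sqrt(10)) = 3915 + 27*I*sqrt(10)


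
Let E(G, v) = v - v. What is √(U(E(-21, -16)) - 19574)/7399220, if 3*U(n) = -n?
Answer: I*√19574/7399220 ≈ 1.8908e-5*I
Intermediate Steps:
E(G, v) = 0
U(n) = -n/3 (U(n) = (-n)/3 = -n/3)
√(U(E(-21, -16)) - 19574)/7399220 = √(-⅓*0 - 19574)/7399220 = √(0 - 19574)*(1/7399220) = √(-19574)*(1/7399220) = (I*√19574)*(1/7399220) = I*√19574/7399220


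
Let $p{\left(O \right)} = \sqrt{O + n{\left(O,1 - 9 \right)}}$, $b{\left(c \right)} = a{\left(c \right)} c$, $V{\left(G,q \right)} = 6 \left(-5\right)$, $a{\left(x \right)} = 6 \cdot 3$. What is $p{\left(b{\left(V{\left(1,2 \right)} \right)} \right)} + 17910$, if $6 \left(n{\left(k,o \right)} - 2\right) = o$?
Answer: $17910 + \frac{i \sqrt{4854}}{3} \approx 17910.0 + 23.224 i$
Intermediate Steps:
$a{\left(x \right)} = 18$
$V{\left(G,q \right)} = -30$
$b{\left(c \right)} = 18 c$
$n{\left(k,o \right)} = 2 + \frac{o}{6}$
$p{\left(O \right)} = \sqrt{\frac{2}{3} + O}$ ($p{\left(O \right)} = \sqrt{O + \left(2 + \frac{1 - 9}{6}\right)} = \sqrt{O + \left(2 + \frac{1}{6} \left(-8\right)\right)} = \sqrt{O + \left(2 - \frac{4}{3}\right)} = \sqrt{O + \frac{2}{3}} = \sqrt{\frac{2}{3} + O}$)
$p{\left(b{\left(V{\left(1,2 \right)} \right)} \right)} + 17910 = \frac{\sqrt{6 + 9 \cdot 18 \left(-30\right)}}{3} + 17910 = \frac{\sqrt{6 + 9 \left(-540\right)}}{3} + 17910 = \frac{\sqrt{6 - 4860}}{3} + 17910 = \frac{\sqrt{-4854}}{3} + 17910 = \frac{i \sqrt{4854}}{3} + 17910 = 17910 + \frac{i \sqrt{4854}}{3}$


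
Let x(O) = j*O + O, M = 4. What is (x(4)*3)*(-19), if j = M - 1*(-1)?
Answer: -1368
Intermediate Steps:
j = 5 (j = 4 - 1*(-1) = 4 + 1 = 5)
x(O) = 6*O (x(O) = 5*O + O = 6*O)
(x(4)*3)*(-19) = ((6*4)*3)*(-19) = (24*3)*(-19) = 72*(-19) = -1368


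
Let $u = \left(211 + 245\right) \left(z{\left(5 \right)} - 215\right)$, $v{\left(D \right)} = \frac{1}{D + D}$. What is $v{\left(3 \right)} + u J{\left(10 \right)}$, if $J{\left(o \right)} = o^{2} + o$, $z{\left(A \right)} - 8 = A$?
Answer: $- \frac{60793919}{6} \approx -1.0132 \cdot 10^{7}$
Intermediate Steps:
$z{\left(A \right)} = 8 + A$
$v{\left(D \right)} = \frac{1}{2 D}$
$u = -92112$ ($u = \left(211 + 245\right) \left(\left(8 + 5\right) - 215\right) = 456 \left(13 - 215\right) = 456 \left(-202\right) = -92112$)
$J{\left(o \right)} = o + o^{2}$
$v{\left(3 \right)} + u J{\left(10 \right)} = \frac{1}{2 \cdot 3} - 92112 \cdot 10 \left(1 + 10\right) = \frac{1}{2} \cdot \frac{1}{3} - 92112 \cdot 10 \cdot 11 = \frac{1}{6} - 10132320 = - \frac{60793919}{6}$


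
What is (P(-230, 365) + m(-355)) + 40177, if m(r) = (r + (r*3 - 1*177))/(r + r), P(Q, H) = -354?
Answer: 28275927/710 ≈ 39825.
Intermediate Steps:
m(r) = (-177 + 4*r)/(2*r) (m(r) = (r + (3*r - 177))/((2*r)) = (r + (-177 + 3*r))*(1/(2*r)) = (-177 + 4*r)*(1/(2*r)) = (-177 + 4*r)/(2*r))
(P(-230, 365) + m(-355)) + 40177 = (-354 + (2 - 177/2/(-355))) + 40177 = (-354 + (2 - 177/2*(-1/355))) + 40177 = (-354 + (2 + 177/710)) + 40177 = (-354 + 1597/710) + 40177 = -249743/710 + 40177 = 28275927/710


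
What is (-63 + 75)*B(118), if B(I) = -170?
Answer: -2040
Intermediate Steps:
(-63 + 75)*B(118) = (-63 + 75)*(-170) = 12*(-170) = -2040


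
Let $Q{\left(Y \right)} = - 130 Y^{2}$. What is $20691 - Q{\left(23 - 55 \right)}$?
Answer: $153811$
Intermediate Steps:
$20691 - Q{\left(23 - 55 \right)} = 20691 - - 130 \left(23 - 55\right)^{2} = 20691 - - 130 \left(-32\right)^{2} = 20691 - \left(-130\right) 1024 = 20691 - -133120 = 20691 + 133120 = 153811$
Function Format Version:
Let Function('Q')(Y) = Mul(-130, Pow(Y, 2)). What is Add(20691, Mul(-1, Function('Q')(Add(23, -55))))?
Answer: 153811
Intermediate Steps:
Add(20691, Mul(-1, Function('Q')(Add(23, -55)))) = Add(20691, Mul(-1, Mul(-130, Pow(Add(23, -55), 2)))) = Add(20691, Mul(-1, Mul(-130, Pow(-32, 2)))) = Add(20691, Mul(-1, Mul(-130, 1024))) = Add(20691, Mul(-1, -133120)) = Add(20691, 133120) = 153811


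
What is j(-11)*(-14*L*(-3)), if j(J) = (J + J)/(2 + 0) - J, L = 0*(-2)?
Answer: 0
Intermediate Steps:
L = 0
j(J) = 0 (j(J) = (2*J)/2 - J = (2*J)*(½) - J = J - J = 0)
j(-11)*(-14*L*(-3)) = 0*(-14*0*(-3)) = 0*(0*(-3)) = 0*0 = 0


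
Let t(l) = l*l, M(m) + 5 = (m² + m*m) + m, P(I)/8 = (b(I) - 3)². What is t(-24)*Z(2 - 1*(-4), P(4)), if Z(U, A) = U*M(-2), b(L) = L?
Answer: 3456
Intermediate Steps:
P(I) = 8*(-3 + I)² (P(I) = 8*(I - 3)² = 8*(-3 + I)²)
M(m) = -5 + m + 2*m² (M(m) = -5 + ((m² + m*m) + m) = -5 + ((m² + m²) + m) = -5 + (2*m² + m) = -5 + (m + 2*m²) = -5 + m + 2*m²)
Z(U, A) = U (Z(U, A) = U*(-5 - 2 + 2*(-2)²) = U*(-5 - 2 + 2*4) = U*(-5 - 2 + 8) = U*1 = U)
t(l) = l²
t(-24)*Z(2 - 1*(-4), P(4)) = (-24)²*(2 - 1*(-4)) = 576*(2 + 4) = 576*6 = 3456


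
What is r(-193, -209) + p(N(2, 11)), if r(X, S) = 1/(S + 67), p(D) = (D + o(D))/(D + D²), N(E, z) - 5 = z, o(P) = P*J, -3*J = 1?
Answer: 233/7242 ≈ 0.032173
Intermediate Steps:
J = -⅓ (J = -⅓*1 = -⅓ ≈ -0.33333)
o(P) = -P/3 (o(P) = P*(-⅓) = -P/3)
N(E, z) = 5 + z
p(D) = 2*D/(3*(D + D²)) (p(D) = (D - D/3)/(D + D²) = (2*D/3)/(D + D²) = 2*D/(3*(D + D²)))
r(X, S) = 1/(67 + S)
r(-193, -209) + p(N(2, 11)) = 1/(67 - 209) + 2/(3*(1 + (5 + 11))) = 1/(-142) + 2/(3*(1 + 16)) = -1/142 + (⅔)/17 = -1/142 + (⅔)*(1/17) = -1/142 + 2/51 = 233/7242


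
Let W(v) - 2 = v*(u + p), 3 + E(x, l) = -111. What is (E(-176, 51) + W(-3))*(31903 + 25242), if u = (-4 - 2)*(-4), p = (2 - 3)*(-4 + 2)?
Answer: -10857550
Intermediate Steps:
p = 2 (p = -1*(-2) = 2)
E(x, l) = -114 (E(x, l) = -3 - 111 = -114)
u = 24 (u = -6*(-4) = 24)
W(v) = 2 + 26*v (W(v) = 2 + v*(24 + 2) = 2 + v*26 = 2 + 26*v)
(E(-176, 51) + W(-3))*(31903 + 25242) = (-114 + (2 + 26*(-3)))*(31903 + 25242) = (-114 + (2 - 78))*57145 = (-114 - 76)*57145 = -190*57145 = -10857550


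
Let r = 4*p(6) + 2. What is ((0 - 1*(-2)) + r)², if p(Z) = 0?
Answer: 16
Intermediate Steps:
r = 2 (r = 4*0 + 2 = 0 + 2 = 2)
((0 - 1*(-2)) + r)² = ((0 - 1*(-2)) + 2)² = ((0 + 2) + 2)² = (2 + 2)² = 4² = 16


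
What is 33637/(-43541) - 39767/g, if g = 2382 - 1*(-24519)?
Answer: -376623412/167328063 ≈ -2.2508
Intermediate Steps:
g = 26901 (g = 2382 + 24519 = 26901)
33637/(-43541) - 39767/g = 33637/(-43541) - 39767/26901 = 33637*(-1/43541) - 39767*1/26901 = -33637/43541 - 5681/3843 = -376623412/167328063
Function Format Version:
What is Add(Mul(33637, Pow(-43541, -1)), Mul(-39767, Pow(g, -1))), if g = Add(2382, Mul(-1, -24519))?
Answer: Rational(-376623412, 167328063) ≈ -2.2508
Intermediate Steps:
g = 26901 (g = Add(2382, 24519) = 26901)
Add(Mul(33637, Pow(-43541, -1)), Mul(-39767, Pow(g, -1))) = Add(Mul(33637, Pow(-43541, -1)), Mul(-39767, Pow(26901, -1))) = Add(Mul(33637, Rational(-1, 43541)), Mul(-39767, Rational(1, 26901))) = Add(Rational(-33637, 43541), Rational(-5681, 3843)) = Rational(-376623412, 167328063)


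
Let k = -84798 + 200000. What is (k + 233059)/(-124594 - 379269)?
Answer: -348261/503863 ≈ -0.69118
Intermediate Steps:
k = 115202
(k + 233059)/(-124594 - 379269) = (115202 + 233059)/(-124594 - 379269) = 348261/(-503863) = 348261*(-1/503863) = -348261/503863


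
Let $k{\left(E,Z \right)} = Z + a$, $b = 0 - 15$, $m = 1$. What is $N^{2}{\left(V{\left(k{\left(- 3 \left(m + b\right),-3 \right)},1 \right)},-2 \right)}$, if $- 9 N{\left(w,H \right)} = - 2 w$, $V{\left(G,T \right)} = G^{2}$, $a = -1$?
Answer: $\frac{1024}{81} \approx 12.642$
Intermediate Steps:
$b = -15$ ($b = 0 - 15 = -15$)
$k{\left(E,Z \right)} = -1 + Z$ ($k{\left(E,Z \right)} = Z - 1 = -1 + Z$)
$N{\left(w,H \right)} = \frac{2 w}{9}$ ($N{\left(w,H \right)} = - \frac{\left(-2\right) w}{9} = \frac{2 w}{9}$)
$N^{2}{\left(V{\left(k{\left(- 3 \left(m + b\right),-3 \right)},1 \right)},-2 \right)} = \left(\frac{2 \left(-1 - 3\right)^{2}}{9}\right)^{2} = \left(\frac{2 \left(-4\right)^{2}}{9}\right)^{2} = \left(\frac{2}{9} \cdot 16\right)^{2} = \left(\frac{32}{9}\right)^{2} = \frac{1024}{81}$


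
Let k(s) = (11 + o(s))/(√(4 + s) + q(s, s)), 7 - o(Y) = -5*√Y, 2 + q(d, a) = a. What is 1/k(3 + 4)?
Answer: 90/149 - 25*√7/149 - 5*√77/149 + 18*√11/149 ≈ 0.26631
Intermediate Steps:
q(d, a) = -2 + a
o(Y) = 7 + 5*√Y (o(Y) = 7 - (-5)*√Y = 7 + 5*√Y)
k(s) = (18 + 5*√s)/(-2 + s + √(4 + s)) (k(s) = (11 + (7 + 5*√s))/(√(4 + s) + (-2 + s)) = (18 + 5*√s)/(-2 + s + √(4 + s)))
1/k(3 + 4) = 1/((18 + 5*√(3 + 4))/(-2 + (3 + 4) + √(4 + (3 + 4)))) = 1/((18 + 5*√7)/(-2 + 7 + √(4 + 7))) = 1/((18 + 5*√7)/(-2 + 7 + √11)) = 1/((18 + 5*√7)/(5 + √11)) = (5 + √11)/(18 + 5*√7)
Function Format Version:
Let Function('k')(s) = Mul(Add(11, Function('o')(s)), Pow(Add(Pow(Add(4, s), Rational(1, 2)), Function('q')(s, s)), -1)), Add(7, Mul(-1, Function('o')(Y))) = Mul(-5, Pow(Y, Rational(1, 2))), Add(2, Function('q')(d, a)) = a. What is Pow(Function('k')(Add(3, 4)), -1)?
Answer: Add(Rational(90, 149), Mul(Rational(-25, 149), Pow(7, Rational(1, 2))), Mul(Rational(-5, 149), Pow(77, Rational(1, 2))), Mul(Rational(18, 149), Pow(11, Rational(1, 2)))) ≈ 0.26631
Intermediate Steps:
Function('q')(d, a) = Add(-2, a)
Function('o')(Y) = Add(7, Mul(5, Pow(Y, Rational(1, 2)))) (Function('o')(Y) = Add(7, Mul(-1, Mul(-5, Pow(Y, Rational(1, 2))))) = Add(7, Mul(5, Pow(Y, Rational(1, 2)))))
Function('k')(s) = Mul(Pow(Add(-2, s, Pow(Add(4, s), Rational(1, 2))), -1), Add(18, Mul(5, Pow(s, Rational(1, 2))))) (Function('k')(s) = Mul(Add(11, Add(7, Mul(5, Pow(s, Rational(1, 2))))), Pow(Add(Pow(Add(4, s), Rational(1, 2)), Add(-2, s)), -1)) = Mul(Add(18, Mul(5, Pow(s, Rational(1, 2)))), Pow(Add(-2, s, Pow(Add(4, s), Rational(1, 2))), -1)) = Mul(Pow(Add(-2, s, Pow(Add(4, s), Rational(1, 2))), -1), Add(18, Mul(5, Pow(s, Rational(1, 2))))))
Pow(Function('k')(Add(3, 4)), -1) = Pow(Mul(Pow(Add(-2, Add(3, 4), Pow(Add(4, Add(3, 4)), Rational(1, 2))), -1), Add(18, Mul(5, Pow(Add(3, 4), Rational(1, 2))))), -1) = Pow(Mul(Pow(Add(-2, 7, Pow(Add(4, 7), Rational(1, 2))), -1), Add(18, Mul(5, Pow(7, Rational(1, 2))))), -1) = Pow(Mul(Pow(Add(-2, 7, Pow(11, Rational(1, 2))), -1), Add(18, Mul(5, Pow(7, Rational(1, 2))))), -1) = Pow(Mul(Pow(Add(5, Pow(11, Rational(1, 2))), -1), Add(18, Mul(5, Pow(7, Rational(1, 2))))), -1) = Mul(Pow(Add(18, Mul(5, Pow(7, Rational(1, 2)))), -1), Add(5, Pow(11, Rational(1, 2))))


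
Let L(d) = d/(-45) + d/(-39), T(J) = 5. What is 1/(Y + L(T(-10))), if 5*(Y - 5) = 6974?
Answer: 585/818743 ≈ 0.00071451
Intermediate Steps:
Y = 6999/5 (Y = 5 + (1/5)*6974 = 5 + 6974/5 = 6999/5 ≈ 1399.8)
L(d) = -28*d/585 (L(d) = d*(-1/45) + d*(-1/39) = -d/45 - d/39 = -28*d/585)
1/(Y + L(T(-10))) = 1/(6999/5 - 28/585*5) = 1/(6999/5 - 28/117) = 1/(818743/585) = 585/818743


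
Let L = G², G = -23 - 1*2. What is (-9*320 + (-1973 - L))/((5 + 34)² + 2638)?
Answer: -5478/4159 ≈ -1.3171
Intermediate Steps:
G = -25 (G = -23 - 2 = -25)
L = 625 (L = (-25)² = 625)
(-9*320 + (-1973 - L))/((5 + 34)² + 2638) = (-9*320 + (-1973 - 1*625))/((5 + 34)² + 2638) = (-2880 + (-1973 - 625))/(39² + 2638) = (-2880 - 2598)/(1521 + 2638) = -5478/4159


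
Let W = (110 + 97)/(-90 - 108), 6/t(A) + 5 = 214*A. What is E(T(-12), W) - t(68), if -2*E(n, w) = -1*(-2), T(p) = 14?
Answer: -4851/4849 ≈ -1.0004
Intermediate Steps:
t(A) = 6/(-5 + 214*A)
W = -23/22 (W = 207/(-198) = 207*(-1/198) = -23/22 ≈ -1.0455)
E(n, w) = -1 (E(n, w) = -(-1)*(-2)/2 = -½*2 = -1)
E(T(-12), W) - t(68) = -1 - 6/(-5 + 214*68) = -1 - 6/(-5 + 14552) = -1 - 6/14547 = -1 - 1*2/4849 = -1 - 2/4849 = -4851/4849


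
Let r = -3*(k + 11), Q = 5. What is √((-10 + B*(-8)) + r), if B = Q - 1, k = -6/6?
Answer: 6*I*√2 ≈ 8.4853*I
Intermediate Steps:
k = -1 (k = -6*⅙ = -1)
r = -30 (r = -3*(-1 + 11) = -3*10 = -30)
B = 4 (B = 5 - 1 = 4)
√((-10 + B*(-8)) + r) = √((-10 + 4*(-8)) - 30) = √((-10 - 32) - 30) = √(-42 - 30) = √(-72) = 6*I*√2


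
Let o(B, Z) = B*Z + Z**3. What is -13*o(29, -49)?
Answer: 1547910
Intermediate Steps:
o(B, Z) = Z**3 + B*Z
-13*o(29, -49) = -(-637)*(29 + (-49)**2) = -(-637)*(29 + 2401) = -(-637)*2430 = -13*(-119070) = 1547910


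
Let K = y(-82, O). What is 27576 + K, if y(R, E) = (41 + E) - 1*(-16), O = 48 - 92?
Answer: 27589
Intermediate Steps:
O = -44
y(R, E) = 57 + E (y(R, E) = (41 + E) + 16 = 57 + E)
K = 13 (K = 57 - 44 = 13)
27576 + K = 27576 + 13 = 27589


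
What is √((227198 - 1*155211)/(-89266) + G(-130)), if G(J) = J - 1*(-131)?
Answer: √1542427214/89266 ≈ 0.43996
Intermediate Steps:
G(J) = 131 + J (G(J) = J + 131 = 131 + J)
√((227198 - 1*155211)/(-89266) + G(-130)) = √((227198 - 1*155211)/(-89266) + (131 - 130)) = √((227198 - 155211)*(-1/89266) + 1) = √(71987*(-1/89266) + 1) = √(-71987/89266 + 1) = √(17279/89266) = √1542427214/89266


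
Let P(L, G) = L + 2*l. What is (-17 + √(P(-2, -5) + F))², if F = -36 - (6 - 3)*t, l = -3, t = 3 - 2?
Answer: (17 - I*√47)² ≈ 242.0 - 233.09*I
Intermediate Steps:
t = 1
P(L, G) = -6 + L (P(L, G) = L + 2*(-3) = L - 6 = -6 + L)
F = -39 (F = -36 - (6 - 3) = -36 - 3 = -39)
(-17 + √(P(-2, -5) + F))² = (-17 + √((-6 - 2) - 39))² = (-17 + √(-8 - 39))² = (-17 + √(-47))² = (-17 + I*√47)²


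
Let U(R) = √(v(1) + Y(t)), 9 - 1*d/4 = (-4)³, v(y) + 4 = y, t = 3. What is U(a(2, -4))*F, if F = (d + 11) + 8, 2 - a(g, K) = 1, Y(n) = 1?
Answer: 311*I*√2 ≈ 439.82*I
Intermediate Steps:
v(y) = -4 + y
d = 292 (d = 36 - 4*(-4)³ = 36 - 4*(-64) = 36 + 256 = 292)
a(g, K) = 1 (a(g, K) = 2 - 1*1 = 2 - 1 = 1)
U(R) = I*√2 (U(R) = √((-4 + 1) + 1) = √(-3 + 1) = √(-2) = I*√2)
F = 311 (F = (292 + 11) + 8 = 303 + 8 = 311)
U(a(2, -4))*F = (I*√2)*311 = 311*I*√2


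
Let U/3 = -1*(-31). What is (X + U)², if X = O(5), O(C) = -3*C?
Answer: 6084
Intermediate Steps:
X = -15 (X = -3*5 = -15)
U = 93 (U = 3*(-1*(-31)) = 3*31 = 93)
(X + U)² = (-15 + 93)² = 78² = 6084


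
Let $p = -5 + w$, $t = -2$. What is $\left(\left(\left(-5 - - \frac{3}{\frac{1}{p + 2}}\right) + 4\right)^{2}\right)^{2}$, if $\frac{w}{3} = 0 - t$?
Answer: $4096$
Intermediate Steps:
$w = 6$ ($w = 3 \left(0 - -2\right) = 3 \left(0 + 2\right) = 3 \cdot 2 = 6$)
$p = 1$ ($p = -5 + 6 = 1$)
$\left(\left(\left(-5 - - \frac{3}{\frac{1}{p + 2}}\right) + 4\right)^{2}\right)^{2} = \left(\left(\left(-5 - - \frac{3}{\frac{1}{1 + 2}}\right) + 4\right)^{2}\right)^{2} = \left(\left(\left(-5 - - \frac{3}{\frac{1}{3}}\right) + 4\right)^{2}\right)^{2} = \left(\left(\left(-5 - - 3 \frac{1}{\frac{1}{3}}\right) + 4\right)^{2}\right)^{2} = \left(\left(\left(-5 - \left(-3\right) 3\right) + 4\right)^{2}\right)^{2} = \left(\left(\left(-5 - -9\right) + 4\right)^{2}\right)^{2} = \left(\left(\left(-5 + 9\right) + 4\right)^{2}\right)^{2} = \left(\left(4 + 4\right)^{2}\right)^{2} = \left(8^{2}\right)^{2} = 64^{2} = 4096$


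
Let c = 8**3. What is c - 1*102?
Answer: 410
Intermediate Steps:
c = 512
c - 1*102 = 512 - 1*102 = 512 - 102 = 410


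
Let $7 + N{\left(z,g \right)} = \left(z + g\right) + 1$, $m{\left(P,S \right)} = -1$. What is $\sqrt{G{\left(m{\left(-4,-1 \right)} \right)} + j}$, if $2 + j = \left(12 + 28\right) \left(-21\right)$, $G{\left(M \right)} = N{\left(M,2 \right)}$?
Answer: $11 i \sqrt{7} \approx 29.103 i$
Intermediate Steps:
$N{\left(z,g \right)} = -6 + g + z$ ($N{\left(z,g \right)} = -7 + \left(\left(z + g\right) + 1\right) = -7 + \left(\left(g + z\right) + 1\right) = -7 + \left(1 + g + z\right) = -6 + g + z$)
$G{\left(M \right)} = -4 + M$ ($G{\left(M \right)} = -6 + 2 + M = -4 + M$)
$j = -842$ ($j = -2 + \left(12 + 28\right) \left(-21\right) = -2 + 40 \left(-21\right) = -2 - 840 = -842$)
$\sqrt{G{\left(m{\left(-4,-1 \right)} \right)} + j} = \sqrt{\left(-4 - 1\right) - 842} = \sqrt{-5 - 842} = \sqrt{-847} = 11 i \sqrt{7}$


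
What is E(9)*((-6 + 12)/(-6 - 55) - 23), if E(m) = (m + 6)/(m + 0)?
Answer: -7045/183 ≈ -38.497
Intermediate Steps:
E(m) = (6 + m)/m
E(9)*((-6 + 12)/(-6 - 55) - 23) = ((6 + 9)/9)*((-6 + 12)/(-6 - 55) - 23) = ((1/9)*15)*(6/(-61) - 23) = 5*(6*(-1/61) - 23)/3 = 5*(-6/61 - 23)/3 = (5/3)*(-1409/61) = -7045/183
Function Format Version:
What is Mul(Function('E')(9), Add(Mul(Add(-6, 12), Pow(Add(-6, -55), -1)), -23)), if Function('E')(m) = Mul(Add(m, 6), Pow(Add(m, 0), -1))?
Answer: Rational(-7045, 183) ≈ -38.497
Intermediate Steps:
Function('E')(m) = Mul(Pow(m, -1), Add(6, m)) (Function('E')(m) = Mul(Add(6, m), Pow(m, -1)) = Mul(Pow(m, -1), Add(6, m)))
Mul(Function('E')(9), Add(Mul(Add(-6, 12), Pow(Add(-6, -55), -1)), -23)) = Mul(Mul(Pow(9, -1), Add(6, 9)), Add(Mul(Add(-6, 12), Pow(Add(-6, -55), -1)), -23)) = Mul(Mul(Rational(1, 9), 15), Add(Mul(6, Pow(-61, -1)), -23)) = Mul(Rational(5, 3), Add(Mul(6, Rational(-1, 61)), -23)) = Mul(Rational(5, 3), Add(Rational(-6, 61), -23)) = Mul(Rational(5, 3), Rational(-1409, 61)) = Rational(-7045, 183)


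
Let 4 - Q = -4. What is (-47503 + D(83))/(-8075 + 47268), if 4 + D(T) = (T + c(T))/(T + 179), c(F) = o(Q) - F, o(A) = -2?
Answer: -6223418/5134283 ≈ -1.2121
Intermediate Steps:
Q = 8 (Q = 4 - 1*(-4) = 4 + 4 = 8)
c(F) = -2 - F
D(T) = -4 - 2/(179 + T) (D(T) = -4 + (T + (-2 - T))/(T + 179) = -4 - 2/(179 + T))
(-47503 + D(83))/(-8075 + 47268) = (-47503 + 2*(-359 - 2*83)/(179 + 83))/(-8075 + 47268) = (-47503 + 2*(-359 - 166)/262)/39193 = (-47503 + 2*(1/262)*(-525))*(1/39193) = (-47503 - 525/131)*(1/39193) = -6223418/131*1/39193 = -6223418/5134283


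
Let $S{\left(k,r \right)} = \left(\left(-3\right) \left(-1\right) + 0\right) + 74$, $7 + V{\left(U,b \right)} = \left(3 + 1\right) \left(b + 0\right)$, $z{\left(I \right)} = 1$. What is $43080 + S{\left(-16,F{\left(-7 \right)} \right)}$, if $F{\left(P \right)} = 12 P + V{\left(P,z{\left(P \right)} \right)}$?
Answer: $43157$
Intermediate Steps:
$V{\left(U,b \right)} = -7 + 4 b$ ($V{\left(U,b \right)} = -7 + \left(3 + 1\right) \left(b + 0\right) = -7 + 4 b$)
$F{\left(P \right)} = -3 + 12 P$ ($F{\left(P \right)} = 12 P + \left(-7 + 4 \cdot 1\right) = 12 P + \left(-7 + 4\right) = 12 P - 3 = -3 + 12 P$)
$S{\left(k,r \right)} = 77$ ($S{\left(k,r \right)} = \left(3 + 0\right) + 74 = 3 + 74 = 77$)
$43080 + S{\left(-16,F{\left(-7 \right)} \right)} = 43080 + 77 = 43157$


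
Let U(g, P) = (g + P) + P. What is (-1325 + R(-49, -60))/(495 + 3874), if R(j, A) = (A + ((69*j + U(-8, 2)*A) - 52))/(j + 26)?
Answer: -27222/100487 ≈ -0.27090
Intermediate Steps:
U(g, P) = g + 2*P (U(g, P) = (P + g) + P = g + 2*P)
R(j, A) = (-52 - 3*A + 69*j)/(26 + j) (R(j, A) = (A + ((69*j + (-8 + 2*2)*A) - 52))/(j + 26) = (A + ((69*j + (-8 + 4)*A) - 52))/(26 + j) = (A + ((69*j - 4*A) - 52))/(26 + j) = (A + ((-4*A + 69*j) - 52))/(26 + j) = (A + (-52 - 4*A + 69*j))/(26 + j) = (-52 - 3*A + 69*j)/(26 + j))
(-1325 + R(-49, -60))/(495 + 3874) = (-1325 + (-52 - 3*(-60) + 69*(-49))/(26 - 49))/(495 + 3874) = (-1325 + (-52 + 180 - 3381)/(-23))/4369 = (-1325 - 1/23*(-3253))*(1/4369) = (-1325 + 3253/23)*(1/4369) = -27222/23*1/4369 = -27222/100487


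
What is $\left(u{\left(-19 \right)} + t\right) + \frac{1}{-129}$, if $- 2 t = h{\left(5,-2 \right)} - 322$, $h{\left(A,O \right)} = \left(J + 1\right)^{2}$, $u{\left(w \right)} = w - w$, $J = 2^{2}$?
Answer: $\frac{38311}{258} \approx 148.49$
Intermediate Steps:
$J = 4$
$u{\left(w \right)} = 0$
$h{\left(A,O \right)} = 25$ ($h{\left(A,O \right)} = \left(4 + 1\right)^{2} = 5^{2} = 25$)
$t = \frac{297}{2}$ ($t = - \frac{25 - 322}{2} = \left(- \frac{1}{2}\right) \left(-297\right) = \frac{297}{2} \approx 148.5$)
$\left(u{\left(-19 \right)} + t\right) + \frac{1}{-129} = \left(0 + \frac{297}{2}\right) + \frac{1}{-129} = \frac{297}{2} - \frac{1}{129} = \frac{38311}{258}$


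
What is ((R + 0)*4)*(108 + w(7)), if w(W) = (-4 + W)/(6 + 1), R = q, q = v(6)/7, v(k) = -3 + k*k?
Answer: 100188/49 ≈ 2044.7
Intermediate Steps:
v(k) = -3 + k²
q = 33/7 (q = (-3 + 6²)/7 = (-3 + 36)*(⅐) = 33*(⅐) = 33/7 ≈ 4.7143)
R = 33/7 ≈ 4.7143
w(W) = -4/7 + W/7 (w(W) = (-4 + W)/7 = (-4 + W)*(⅐) = -4/7 + W/7)
((R + 0)*4)*(108 + w(7)) = ((33/7 + 0)*4)*(108 + (-4/7 + (⅐)*7)) = ((33/7)*4)*(108 + (-4/7 + 1)) = 132*(108 + 3/7)/7 = (132/7)*(759/7) = 100188/49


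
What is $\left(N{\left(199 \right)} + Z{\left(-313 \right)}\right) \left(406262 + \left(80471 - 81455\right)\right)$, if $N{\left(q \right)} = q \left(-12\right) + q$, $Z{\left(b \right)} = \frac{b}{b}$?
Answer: $-886748264$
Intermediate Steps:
$Z{\left(b \right)} = 1$
$N{\left(q \right)} = - 11 q$ ($N{\left(q \right)} = - 12 q + q = - 11 q$)
$\left(N{\left(199 \right)} + Z{\left(-313 \right)}\right) \left(406262 + \left(80471 - 81455\right)\right) = \left(\left(-11\right) 199 + 1\right) \left(406262 + \left(80471 - 81455\right)\right) = \left(-2189 + 1\right) \left(406262 - 984\right) = \left(-2188\right) 405278 = -886748264$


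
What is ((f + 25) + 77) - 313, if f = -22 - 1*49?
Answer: -282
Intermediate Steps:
f = -71 (f = -22 - 49 = -71)
((f + 25) + 77) - 313 = ((-71 + 25) + 77) - 313 = (-46 + 77) - 313 = 31 - 313 = -282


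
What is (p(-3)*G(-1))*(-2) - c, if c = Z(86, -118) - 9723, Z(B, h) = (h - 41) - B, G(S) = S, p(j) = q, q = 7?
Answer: 9982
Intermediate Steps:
p(j) = 7
Z(B, h) = -41 + h - B (Z(B, h) = (-41 + h) - B = -41 + h - B)
c = -9968 (c = (-41 - 118 - 1*86) - 9723 = (-41 - 118 - 86) - 9723 = -245 - 9723 = -9968)
(p(-3)*G(-1))*(-2) - c = (7*(-1))*(-2) - 1*(-9968) = -7*(-2) + 9968 = 14 + 9968 = 9982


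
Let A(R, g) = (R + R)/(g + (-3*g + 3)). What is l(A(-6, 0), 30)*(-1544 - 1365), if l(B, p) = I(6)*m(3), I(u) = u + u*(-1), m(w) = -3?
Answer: 0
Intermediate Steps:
I(u) = 0 (I(u) = u - u = 0)
A(R, g) = 2*R/(3 - 2*g) (A(R, g) = (2*R)/(g + (3 - 3*g)) = (2*R)/(3 - 2*g) = 2*R/(3 - 2*g))
l(B, p) = 0 (l(B, p) = 0*(-3) = 0)
l(A(-6, 0), 30)*(-1544 - 1365) = 0*(-1544 - 1365) = 0*(-2909) = 0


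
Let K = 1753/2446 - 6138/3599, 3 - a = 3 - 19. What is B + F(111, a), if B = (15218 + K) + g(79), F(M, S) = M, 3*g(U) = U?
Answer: 405499978661/26409462 ≈ 15354.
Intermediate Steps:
a = 19 (a = 3 - (3 - 19) = 3 - 1*(-16) = 3 + 16 = 19)
K = -8704501/8803154 (K = 1753*(1/2446) - 6138*1/3599 = 1753/2446 - 6138/3599 = -8704501/8803154 ≈ -0.98879)
g(U) = U/3
B = 402568528379/26409462 (B = (15218 - 8704501/8803154) + (1/3)*79 = 133957693071/8803154 + 79/3 = 402568528379/26409462 ≈ 15243.)
B + F(111, a) = 402568528379/26409462 + 111 = 405499978661/26409462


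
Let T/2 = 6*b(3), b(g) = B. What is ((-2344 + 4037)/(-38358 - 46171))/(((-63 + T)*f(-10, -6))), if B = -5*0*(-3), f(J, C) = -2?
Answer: -1693/10650654 ≈ -0.00015896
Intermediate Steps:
B = 0 (B = 0*(-3) = 0)
b(g) = 0
T = 0 (T = 2*(6*0) = 2*0 = 0)
((-2344 + 4037)/(-38358 - 46171))/(((-63 + T)*f(-10, -6))) = ((-2344 + 4037)/(-38358 - 46171))/(((-63 + 0)*(-2))) = (1693/(-84529))/((-63*(-2))) = (1693*(-1/84529))/126 = -1693/84529*1/126 = -1693/10650654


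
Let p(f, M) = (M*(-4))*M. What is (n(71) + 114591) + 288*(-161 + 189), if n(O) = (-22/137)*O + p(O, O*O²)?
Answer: -70198938786535/137 ≈ -5.1240e+11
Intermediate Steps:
p(f, M) = -4*M² (p(f, M) = (-4*M)*M = -4*M²)
n(O) = -4*O⁶ - 22*O/137 (n(O) = (-22/137)*O - 4*O⁶ = (-22*1/137)*O - 4*O⁶ = -22*O/137 - 4*O⁶ = -4*O⁶ - 22*O/137)
(n(71) + 114591) + 288*(-161 + 189) = ((-4*71⁶ - 22/137*71) + 114591) + 288*(-161 + 189) = ((-4*128100283921 - 1562/137) + 114591) + 288*28 = ((-512401135684 - 1562/137) + 114591) + 8064 = (-70198955590270/137 + 114591) + 8064 = -70198939891303/137 + 8064 = -70198938786535/137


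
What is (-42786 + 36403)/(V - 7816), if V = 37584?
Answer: -6383/29768 ≈ -0.21442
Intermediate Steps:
(-42786 + 36403)/(V - 7816) = (-42786 + 36403)/(37584 - 7816) = -6383/29768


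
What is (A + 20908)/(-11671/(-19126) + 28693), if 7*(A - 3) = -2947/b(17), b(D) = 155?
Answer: 61983234784/85063068295 ≈ 0.72867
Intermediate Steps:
A = 44/155 (A = 3 + (-2947/155)/7 = 3 + (-2947*1/155)/7 = 3 + (⅐)*(-2947/155) = 3 - 421/155 = 44/155 ≈ 0.28387)
(A + 20908)/(-11671/(-19126) + 28693) = (44/155 + 20908)/(-11671/(-19126) + 28693) = 3240784/(155*(-11671*(-1/19126) + 28693)) = 3240784/(155*(11671/19126 + 28693)) = 3240784/(155*(548793989/19126)) = (3240784/155)*(19126/548793989) = 61983234784/85063068295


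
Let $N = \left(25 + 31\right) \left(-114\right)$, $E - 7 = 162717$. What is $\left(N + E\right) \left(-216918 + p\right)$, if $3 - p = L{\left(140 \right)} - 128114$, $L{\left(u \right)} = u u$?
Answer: $-16947412340$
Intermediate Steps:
$E = 162724$ ($E = 7 + 162717 = 162724$)
$N = -6384$ ($N = 56 \left(-114\right) = -6384$)
$L{\left(u \right)} = u^{2}$
$p = 108517$ ($p = 3 - \left(140^{2} - 128114\right) = 3 - \left(19600 - 128114\right) = 3 - -108514 = 3 + 108514 = 108517$)
$\left(N + E\right) \left(-216918 + p\right) = \left(-6384 + 162724\right) \left(-216918 + 108517\right) = 156340 \left(-108401\right) = -16947412340$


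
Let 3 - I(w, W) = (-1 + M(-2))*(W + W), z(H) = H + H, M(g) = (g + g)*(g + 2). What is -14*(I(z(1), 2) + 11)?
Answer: -252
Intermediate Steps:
M(g) = 2*g*(2 + g) (M(g) = (2*g)*(2 + g) = 2*g*(2 + g))
z(H) = 2*H
I(w, W) = 3 + 2*W (I(w, W) = 3 - (-1 + 2*(-2)*(2 - 2))*(W + W) = 3 - (-1 + 2*(-2)*0)*2*W = 3 - (-1 + 0)*2*W = 3 - (-1)*2*W = 3 - (-2)*W = 3 + 2*W)
-14*(I(z(1), 2) + 11) = -14*((3 + 2*2) + 11) = -14*((3 + 4) + 11) = -14*(7 + 11) = -14*18 = -252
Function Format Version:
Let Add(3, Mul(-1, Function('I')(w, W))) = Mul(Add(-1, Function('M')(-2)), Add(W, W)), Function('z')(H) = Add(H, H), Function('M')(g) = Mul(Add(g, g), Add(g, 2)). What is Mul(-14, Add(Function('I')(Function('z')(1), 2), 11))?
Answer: -252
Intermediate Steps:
Function('M')(g) = Mul(2, g, Add(2, g)) (Function('M')(g) = Mul(Mul(2, g), Add(2, g)) = Mul(2, g, Add(2, g)))
Function('z')(H) = Mul(2, H)
Function('I')(w, W) = Add(3, Mul(2, W)) (Function('I')(w, W) = Add(3, Mul(-1, Mul(Add(-1, Mul(2, -2, Add(2, -2))), Add(W, W)))) = Add(3, Mul(-1, Mul(Add(-1, Mul(2, -2, 0)), Mul(2, W)))) = Add(3, Mul(-1, Mul(Add(-1, 0), Mul(2, W)))) = Add(3, Mul(-1, Mul(-1, Mul(2, W)))) = Add(3, Mul(-1, Mul(-2, W))) = Add(3, Mul(2, W)))
Mul(-14, Add(Function('I')(Function('z')(1), 2), 11)) = Mul(-14, Add(Add(3, Mul(2, 2)), 11)) = Mul(-14, Add(Add(3, 4), 11)) = Mul(-14, Add(7, 11)) = Mul(-14, 18) = -252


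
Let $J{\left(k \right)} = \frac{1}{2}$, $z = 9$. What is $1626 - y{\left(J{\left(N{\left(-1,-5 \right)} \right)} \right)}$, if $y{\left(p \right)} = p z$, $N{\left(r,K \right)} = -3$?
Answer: $\frac{3243}{2} \approx 1621.5$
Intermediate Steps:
$J{\left(k \right)} = \frac{1}{2}$
$y{\left(p \right)} = 9 p$ ($y{\left(p \right)} = p 9 = 9 p$)
$1626 - y{\left(J{\left(N{\left(-1,-5 \right)} \right)} \right)} = 1626 - 9 \cdot \frac{1}{2} = 1626 - \frac{9}{2} = \frac{3243}{2}$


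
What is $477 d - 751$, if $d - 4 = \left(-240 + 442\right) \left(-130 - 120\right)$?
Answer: $-24087343$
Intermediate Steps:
$d = -50496$ ($d = 4 + \left(-240 + 442\right) \left(-130 - 120\right) = 4 + 202 \left(-250\right) = 4 - 50500 = -50496$)
$477 d - 751 = 477 \left(-50496\right) - 751 = -24086592 - 751 = -24087343$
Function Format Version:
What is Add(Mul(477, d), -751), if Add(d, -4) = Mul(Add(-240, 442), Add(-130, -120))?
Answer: -24087343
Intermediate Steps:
d = -50496 (d = Add(4, Mul(Add(-240, 442), Add(-130, -120))) = Add(4, Mul(202, -250)) = Add(4, -50500) = -50496)
Add(Mul(477, d), -751) = Add(Mul(477, -50496), -751) = Add(-24086592, -751) = -24087343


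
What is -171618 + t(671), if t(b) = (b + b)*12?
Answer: -155514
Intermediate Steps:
t(b) = 24*b (t(b) = (2*b)*12 = 24*b)
-171618 + t(671) = -171618 + 24*671 = -171618 + 16104 = -155514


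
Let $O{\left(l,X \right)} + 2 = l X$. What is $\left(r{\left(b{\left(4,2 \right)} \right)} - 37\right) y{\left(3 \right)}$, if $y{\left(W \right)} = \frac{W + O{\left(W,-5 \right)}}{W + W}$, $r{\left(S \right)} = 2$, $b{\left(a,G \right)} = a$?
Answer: $\frac{245}{3} \approx 81.667$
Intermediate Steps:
$O{\left(l,X \right)} = -2 + X l$ ($O{\left(l,X \right)} = -2 + l X = -2 + X l$)
$y{\left(W \right)} = \frac{-2 - 4 W}{2 W}$ ($y{\left(W \right)} = \frac{W - \left(2 + 5 W\right)}{W + W} = \frac{-2 - 4 W}{2 W}$)
$\left(r{\left(b{\left(4,2 \right)} \right)} - 37\right) y{\left(3 \right)} = \left(2 - 37\right) \left(-2 - \frac{1}{3}\right) = - 35 \left(-2 - \frac{1}{3}\right) = \left(-35\right) \left(- \frac{7}{3}\right) = \frac{245}{3}$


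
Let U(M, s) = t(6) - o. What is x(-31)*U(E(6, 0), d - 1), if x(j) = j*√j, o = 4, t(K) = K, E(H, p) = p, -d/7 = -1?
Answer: -62*I*√31 ≈ -345.2*I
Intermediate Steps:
d = 7 (d = -7*(-1) = 7)
x(j) = j^(3/2)
U(M, s) = 2 (U(M, s) = 6 - 1*4 = 6 - 4 = 2)
x(-31)*U(E(6, 0), d - 1) = (-31)^(3/2)*2 = -31*I*√31*2 = -62*I*√31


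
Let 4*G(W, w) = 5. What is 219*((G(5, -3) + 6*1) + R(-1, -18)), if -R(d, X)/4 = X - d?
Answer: 65919/4 ≈ 16480.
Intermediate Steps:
G(W, w) = 5/4 (G(W, w) = (¼)*5 = 5/4)
R(d, X) = -4*X + 4*d (R(d, X) = -4*(X - d) = -4*X + 4*d)
219*((G(5, -3) + 6*1) + R(-1, -18)) = 219*((5/4 + 6*1) + (-4*(-18) + 4*(-1))) = 219*((5/4 + 6) + (72 - 4)) = 219*(29/4 + 68) = 219*(301/4) = 65919/4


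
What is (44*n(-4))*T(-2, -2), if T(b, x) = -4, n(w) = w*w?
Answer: -2816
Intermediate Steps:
n(w) = w**2
(44*n(-4))*T(-2, -2) = (44*(-4)**2)*(-4) = (44*16)*(-4) = 704*(-4) = -2816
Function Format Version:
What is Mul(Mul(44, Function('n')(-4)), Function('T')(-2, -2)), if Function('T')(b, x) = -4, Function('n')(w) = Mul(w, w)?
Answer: -2816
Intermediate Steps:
Function('n')(w) = Pow(w, 2)
Mul(Mul(44, Function('n')(-4)), Function('T')(-2, -2)) = Mul(Mul(44, Pow(-4, 2)), -4) = Mul(Mul(44, 16), -4) = Mul(704, -4) = -2816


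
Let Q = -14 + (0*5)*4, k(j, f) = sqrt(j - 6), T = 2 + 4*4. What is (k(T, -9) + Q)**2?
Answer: 208 - 56*sqrt(3) ≈ 111.01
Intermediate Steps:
T = 18 (T = 2 + 16 = 18)
k(j, f) = sqrt(-6 + j)
Q = -14 (Q = -14 + 0*4 = -14 + 0 = -14)
(k(T, -9) + Q)**2 = (sqrt(-6 + 18) - 14)**2 = (sqrt(12) - 14)**2 = (2*sqrt(3) - 14)**2 = (-14 + 2*sqrt(3))**2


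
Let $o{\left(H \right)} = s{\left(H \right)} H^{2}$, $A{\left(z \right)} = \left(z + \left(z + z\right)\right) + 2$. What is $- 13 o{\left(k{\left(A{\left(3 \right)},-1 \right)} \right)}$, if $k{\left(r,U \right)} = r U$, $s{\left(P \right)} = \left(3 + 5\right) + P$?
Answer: $4719$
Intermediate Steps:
$A{\left(z \right)} = 2 + 3 z$ ($A{\left(z \right)} = \left(z + 2 z\right) + 2 = 3 z + 2 = 2 + 3 z$)
$s{\left(P \right)} = 8 + P$
$k{\left(r,U \right)} = U r$
$o{\left(H \right)} = H^{2} \left(8 + H\right)$ ($o{\left(H \right)} = \left(8 + H\right) H^{2} = H^{2} \left(8 + H\right)$)
$- 13 o{\left(k{\left(A{\left(3 \right)},-1 \right)} \right)} = - 13 \left(- (2 + 3 \cdot 3)\right)^{2} \left(8 - \left(2 + 3 \cdot 3\right)\right) = - 13 \left(- (2 + 9)\right)^{2} \left(8 - \left(2 + 9\right)\right) = - 13 \left(\left(-1\right) 11\right)^{2} \left(8 - 11\right) = - 13 \left(-11\right)^{2} \left(8 - 11\right) = - 13 \cdot 121 \left(-3\right) = \left(-13\right) \left(-363\right) = 4719$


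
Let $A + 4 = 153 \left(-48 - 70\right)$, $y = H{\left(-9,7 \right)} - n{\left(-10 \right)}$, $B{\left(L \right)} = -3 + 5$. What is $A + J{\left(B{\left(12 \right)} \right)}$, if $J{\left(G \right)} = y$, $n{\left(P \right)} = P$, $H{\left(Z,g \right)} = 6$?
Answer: $-18042$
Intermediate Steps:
$B{\left(L \right)} = 2$
$y = 16$ ($y = 6 - -10 = 6 + 10 = 16$)
$J{\left(G \right)} = 16$
$A = -18058$ ($A = -4 + 153 \left(-48 - 70\right) = -4 + 153 \left(-118\right) = -4 - 18054 = -18058$)
$A + J{\left(B{\left(12 \right)} \right)} = -18058 + 16 = -18042$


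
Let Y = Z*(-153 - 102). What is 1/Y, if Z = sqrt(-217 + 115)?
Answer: I*sqrt(102)/26010 ≈ 0.00038829*I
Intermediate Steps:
Z = I*sqrt(102) (Z = sqrt(-102) = I*sqrt(102) ≈ 10.1*I)
Y = -255*I*sqrt(102) (Y = (I*sqrt(102))*(-153 - 102) = (I*sqrt(102))*(-255) = -255*I*sqrt(102) ≈ -2575.4*I)
1/Y = 1/(-255*I*sqrt(102)) = I*sqrt(102)/26010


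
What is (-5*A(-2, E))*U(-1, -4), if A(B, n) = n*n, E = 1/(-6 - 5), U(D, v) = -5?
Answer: 25/121 ≈ 0.20661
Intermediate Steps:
E = -1/11 (E = 1/(-11) = -1/11 ≈ -0.090909)
A(B, n) = n**2
(-5*A(-2, E))*U(-1, -4) = -5*(-1/11)**2*(-5) = -5*1/121*(-5) = -5/121*(-5) = 25/121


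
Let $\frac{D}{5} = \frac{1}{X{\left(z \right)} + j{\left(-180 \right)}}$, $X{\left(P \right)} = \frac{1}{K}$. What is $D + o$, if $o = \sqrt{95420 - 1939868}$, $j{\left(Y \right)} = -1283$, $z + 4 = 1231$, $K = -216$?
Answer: $- \frac{1080}{277129} + 4 i \sqrt{115278} \approx -0.0038971 + 1358.1 i$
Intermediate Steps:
$z = 1227$ ($z = -4 + 1231 = 1227$)
$X{\left(P \right)} = - \frac{1}{216}$ ($X{\left(P \right)} = \frac{1}{-216} = - \frac{1}{216}$)
$D = - \frac{1080}{277129}$ ($D = \frac{5}{- \frac{1}{216} - 1283} = \frac{5}{- \frac{277129}{216}} = 5 \left(- \frac{216}{277129}\right) = - \frac{1080}{277129} \approx -0.0038971$)
$o = 4 i \sqrt{115278}$ ($o = \sqrt{-1844448} = 4 i \sqrt{115278} \approx 1358.1 i$)
$D + o = - \frac{1080}{277129} + 4 i \sqrt{115278}$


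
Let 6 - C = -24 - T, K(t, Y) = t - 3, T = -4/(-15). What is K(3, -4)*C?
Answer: 0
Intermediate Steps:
T = 4/15 (T = -4*(-1/15) = 4/15 ≈ 0.26667)
K(t, Y) = -3 + t
C = 454/15 (C = 6 - (-24 - 1*4/15) = 6 - (-24 - 4/15) = 6 - 1*(-364/15) = 6 + 364/15 = 454/15 ≈ 30.267)
K(3, -4)*C = (-3 + 3)*(454/15) = 0*(454/15) = 0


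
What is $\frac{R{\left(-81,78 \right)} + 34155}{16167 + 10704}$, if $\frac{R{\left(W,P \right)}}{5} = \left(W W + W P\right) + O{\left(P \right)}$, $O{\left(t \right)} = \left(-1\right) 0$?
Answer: $\frac{11790}{8957} \approx 1.3163$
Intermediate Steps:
$O{\left(t \right)} = 0$
$R{\left(W,P \right)} = 5 W^{2} + 5 P W$ ($R{\left(W,P \right)} = 5 \left(\left(W W + W P\right) + 0\right) = 5 \left(\left(W^{2} + P W\right) + 0\right) = 5 \left(W^{2} + P W\right) = 5 W^{2} + 5 P W$)
$\frac{R{\left(-81,78 \right)} + 34155}{16167 + 10704} = \frac{5 \left(-81\right) \left(78 - 81\right) + 34155}{16167 + 10704} = \frac{5 \left(-81\right) \left(-3\right) + 34155}{26871} = \left(1215 + 34155\right) \frac{1}{26871} = 35370 \cdot \frac{1}{26871} = \frac{11790}{8957}$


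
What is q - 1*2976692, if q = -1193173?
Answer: -4169865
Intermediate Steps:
q - 1*2976692 = -1193173 - 1*2976692 = -1193173 - 2976692 = -4169865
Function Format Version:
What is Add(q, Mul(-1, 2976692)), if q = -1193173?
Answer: -4169865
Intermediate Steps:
Add(q, Mul(-1, 2976692)) = Add(-1193173, Mul(-1, 2976692)) = Add(-1193173, -2976692) = -4169865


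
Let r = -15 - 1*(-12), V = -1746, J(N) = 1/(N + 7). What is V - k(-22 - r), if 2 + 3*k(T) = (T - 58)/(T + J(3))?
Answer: -141482/81 ≈ -1746.7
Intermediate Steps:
J(N) = 1/(7 + N)
r = -3 (r = -15 + 12 = -3)
k(T) = -2/3 + (-58 + T)/(3*(1/10 + T)) (k(T) = -2/3 + ((T - 58)/(T + 1/(7 + 3)))/3 = -2/3 + ((-58 + T)/(T + 1/10))/3 = -2/3 + ((-58 + T)/(1/10 + T))/3 = -2/3 + (-58 + T)/(3*(1/10 + T)))
V - k(-22 - r) = -1746 - 2*(-291 - 5*(-22 - 1*(-3)))/(3*(1 + 10*(-22 - 1*(-3)))) = -1746 - 2*(-291 - 5*(-22 + 3))/(3*(1 + 10*(-22 + 3))) = -1746 - 2*(-291 - 5*(-19))/(3*(1 + 10*(-19))) = -1746 - 2*(-291 + 95)/(3*(1 - 190)) = -1746 - 2*(-196)/(3*(-189)) = -1746 - 2*(-1)*(-196)/(3*189) = -1746 - 1*56/81 = -1746 - 56/81 = -141482/81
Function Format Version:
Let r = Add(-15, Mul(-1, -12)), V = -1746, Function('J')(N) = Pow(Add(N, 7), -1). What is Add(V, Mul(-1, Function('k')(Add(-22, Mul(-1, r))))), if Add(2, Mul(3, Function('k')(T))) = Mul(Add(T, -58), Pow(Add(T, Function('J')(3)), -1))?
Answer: Rational(-141482, 81) ≈ -1746.7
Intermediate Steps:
Function('J')(N) = Pow(Add(7, N), -1)
r = -3 (r = Add(-15, 12) = -3)
Function('k')(T) = Add(Rational(-2, 3), Mul(Rational(1, 3), Pow(Add(Rational(1, 10), T), -1), Add(-58, T))) (Function('k')(T) = Add(Rational(-2, 3), Mul(Rational(1, 3), Mul(Add(T, -58), Pow(Add(T, Pow(Add(7, 3), -1)), -1)))) = Add(Rational(-2, 3), Mul(Rational(1, 3), Mul(Add(-58, T), Pow(Add(T, Pow(10, -1)), -1)))) = Add(Rational(-2, 3), Mul(Rational(1, 3), Mul(Add(-58, T), Pow(Add(T, Rational(1, 10)), -1)))) = Add(Rational(-2, 3), Mul(Rational(1, 3), Mul(Add(-58, T), Pow(Add(Rational(1, 10), T), -1)))) = Add(Rational(-2, 3), Mul(Rational(1, 3), Mul(Pow(Add(Rational(1, 10), T), -1), Add(-58, T)))) = Add(Rational(-2, 3), Mul(Rational(1, 3), Pow(Add(Rational(1, 10), T), -1), Add(-58, T))))
Add(V, Mul(-1, Function('k')(Add(-22, Mul(-1, r))))) = Add(-1746, Mul(-1, Mul(Rational(2, 3), Pow(Add(1, Mul(10, Add(-22, Mul(-1, -3)))), -1), Add(-291, Mul(-5, Add(-22, Mul(-1, -3))))))) = Add(-1746, Mul(-1, Mul(Rational(2, 3), Pow(Add(1, Mul(10, Add(-22, 3))), -1), Add(-291, Mul(-5, Add(-22, 3)))))) = Add(-1746, Mul(-1, Mul(Rational(2, 3), Pow(Add(1, Mul(10, -19)), -1), Add(-291, Mul(-5, -19))))) = Add(-1746, Mul(-1, Mul(Rational(2, 3), Pow(Add(1, -190), -1), Add(-291, 95)))) = Add(-1746, Mul(-1, Mul(Rational(2, 3), Pow(-189, -1), -196))) = Add(-1746, Mul(-1, Mul(Rational(2, 3), Rational(-1, 189), -196))) = Add(-1746, Mul(-1, Rational(56, 81))) = Add(-1746, Rational(-56, 81)) = Rational(-141482, 81)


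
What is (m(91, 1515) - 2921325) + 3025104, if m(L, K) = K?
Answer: 105294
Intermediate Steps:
(m(91, 1515) - 2921325) + 3025104 = (1515 - 2921325) + 3025104 = -2919810 + 3025104 = 105294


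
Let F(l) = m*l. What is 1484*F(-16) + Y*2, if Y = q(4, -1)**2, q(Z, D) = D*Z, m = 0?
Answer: 32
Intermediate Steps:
F(l) = 0 (F(l) = 0*l = 0)
Y = 16 (Y = (-1*4)**2 = (-4)**2 = 16)
1484*F(-16) + Y*2 = 1484*0 + 16*2 = 0 + 32 = 32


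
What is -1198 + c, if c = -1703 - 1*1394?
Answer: -4295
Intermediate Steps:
c = -3097 (c = -1703 - 1394 = -3097)
-1198 + c = -1198 - 3097 = -4295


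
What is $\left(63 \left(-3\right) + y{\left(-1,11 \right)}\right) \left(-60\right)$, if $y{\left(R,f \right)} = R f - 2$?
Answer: $12120$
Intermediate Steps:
$y{\left(R,f \right)} = -2 + R f$
$\left(63 \left(-3\right) + y{\left(-1,11 \right)}\right) \left(-60\right) = \left(63 \left(-3\right) - 13\right) \left(-60\right) = \left(-189 - 13\right) \left(-60\right) = \left(-202\right) \left(-60\right) = 12120$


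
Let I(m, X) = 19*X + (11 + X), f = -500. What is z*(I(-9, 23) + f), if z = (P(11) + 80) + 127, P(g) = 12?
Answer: -6351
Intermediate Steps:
z = 219 (z = (12 + 80) + 127 = 92 + 127 = 219)
I(m, X) = 11 + 20*X
z*(I(-9, 23) + f) = 219*((11 + 20*23) - 500) = 219*((11 + 460) - 500) = 219*(471 - 500) = 219*(-29) = -6351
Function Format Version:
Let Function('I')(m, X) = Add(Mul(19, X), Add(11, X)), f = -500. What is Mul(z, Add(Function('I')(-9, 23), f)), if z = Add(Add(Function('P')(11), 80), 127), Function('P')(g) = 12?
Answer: -6351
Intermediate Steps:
z = 219 (z = Add(Add(12, 80), 127) = Add(92, 127) = 219)
Function('I')(m, X) = Add(11, Mul(20, X))
Mul(z, Add(Function('I')(-9, 23), f)) = Mul(219, Add(Add(11, Mul(20, 23)), -500)) = Mul(219, Add(Add(11, 460), -500)) = Mul(219, Add(471, -500)) = Mul(219, -29) = -6351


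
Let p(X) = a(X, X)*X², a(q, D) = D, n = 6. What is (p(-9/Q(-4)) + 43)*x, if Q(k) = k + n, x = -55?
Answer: 21175/8 ≈ 2646.9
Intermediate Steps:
Q(k) = 6 + k (Q(k) = k + 6 = 6 + k)
p(X) = X³ (p(X) = X*X² = X³)
(p(-9/Q(-4)) + 43)*x = ((-9/(6 - 4))³ + 43)*(-55) = ((-9/2)³ + 43)*(-55) = (-729/8 + 43)*(-55) = -385/8*(-55) = 21175/8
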